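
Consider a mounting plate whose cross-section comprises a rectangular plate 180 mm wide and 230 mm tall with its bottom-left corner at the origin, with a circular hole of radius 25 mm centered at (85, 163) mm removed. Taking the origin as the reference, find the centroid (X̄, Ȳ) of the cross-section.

Part | A | x̄ᵢ | ȳᵢ | A·x̄ᵢ | A·ȳᵢ
plate | 41400.00 | 90.00 | 115.00 | 3726000.00 | 4761000.00
hole | -1963.50 | 85.00 | 163.00 | -166897.11 | -320049.75
Σ | 39436.50 |  |  | 3559102.89 | 4440950.25
X̄ = 3559102.89 / 39436.50 = 90.25 mm
Ȳ = 4440950.25 / 39436.50 = 112.61 mm

X̄ = 90.25 mm, Ȳ = 112.61 mm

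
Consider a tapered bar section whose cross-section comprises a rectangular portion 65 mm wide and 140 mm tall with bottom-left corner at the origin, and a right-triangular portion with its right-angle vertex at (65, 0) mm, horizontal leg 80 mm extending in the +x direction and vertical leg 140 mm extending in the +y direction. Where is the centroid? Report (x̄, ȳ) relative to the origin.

x̄ = 55.04 mm, ȳ = 61.11 mm

rectangular portion: A = 65 × 140 = 9100.00, centroid at (32.50, 70.00).
triangular portion: A = ½·80·140 = 5600.00, centroid at (91.67, 46.67).
ΣA = 14700.00 mm², ΣAx̄ = 809083.33 mm³, ΣAȳ = 898333.33 mm³.
x̄ = 809083.33/14700.00 = 55.04 mm; ȳ = 898333.33/14700.00 = 61.11 mm.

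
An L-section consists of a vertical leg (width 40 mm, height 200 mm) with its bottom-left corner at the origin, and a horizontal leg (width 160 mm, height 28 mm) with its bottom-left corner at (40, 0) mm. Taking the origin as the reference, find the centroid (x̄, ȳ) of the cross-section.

x̄ = 55.90 mm, ȳ = 69.13 mm

vertical leg: A = 40 × 200 = 8000.00, centroid at (20.00, 100.00).
horizontal leg: A = 160 × 28 = 4480.00, centroid at (120.00, 14.00).
ΣA = 12480.00 mm²
ΣAx̄ = (8000.00)(20.00) + (4480.00)(120.00) = 697600.00 mm³
ΣAȳ = (8000.00)(100.00) + (4480.00)(14.00) = 862720.00 mm³
x̄ = 697600.00 / 12480.00 = 55.90 mm
ȳ = 862720.00 / 12480.00 = 69.13 mm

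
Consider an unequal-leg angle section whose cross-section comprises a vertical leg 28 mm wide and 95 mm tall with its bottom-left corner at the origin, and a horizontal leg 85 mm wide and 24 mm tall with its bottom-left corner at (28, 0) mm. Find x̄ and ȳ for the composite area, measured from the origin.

vertical leg: A = 28 × 95 = 2660.00, centroid at (14.00, 47.50).
horizontal leg: A = 85 × 24 = 2040.00, centroid at (70.50, 12.00).
ΣA = 4700.00 mm²
ΣAx̄ = (2660.00)(14.00) + (2040.00)(70.50) = 181060.00 mm³
ΣAȳ = (2660.00)(47.50) + (2040.00)(12.00) = 150830.00 mm³
x̄ = 181060.00 / 4700.00 = 38.52 mm
ȳ = 150830.00 / 4700.00 = 32.09 mm

x̄ = 38.52 mm, ȳ = 32.09 mm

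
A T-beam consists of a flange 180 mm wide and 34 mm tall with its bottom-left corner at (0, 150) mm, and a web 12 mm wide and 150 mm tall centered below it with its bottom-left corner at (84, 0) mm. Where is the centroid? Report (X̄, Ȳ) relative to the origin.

Part | A | x̄ᵢ | ȳᵢ | A·x̄ᵢ | A·ȳᵢ
web | 1800.00 | 90.00 | 75.00 | 162000.00 | 135000.00
flange | 6120.00 | 90.00 | 167.00 | 550800.00 | 1022040.00
Σ | 7920.00 |  |  | 712800.00 | 1157040.00
X̄ = 712800.00 / 7920.00 = 90.00 mm
Ȳ = 1157040.00 / 7920.00 = 146.09 mm

X̄ = 90.00 mm, Ȳ = 146.09 mm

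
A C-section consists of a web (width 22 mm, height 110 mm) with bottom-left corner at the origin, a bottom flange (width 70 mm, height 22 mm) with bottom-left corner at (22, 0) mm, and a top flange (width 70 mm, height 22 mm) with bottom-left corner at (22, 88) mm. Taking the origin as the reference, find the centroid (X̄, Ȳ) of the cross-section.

X̄ = 36.76 mm, Ȳ = 55.00 mm

web: A = 22 × 110 = 2420.00, centroid at (11.00, 55.00).
bottom flange: A = 70 × 22 = 1540.00, centroid at (57.00, 11.00).
top flange: A = 70 × 22 = 1540.00, centroid at (57.00, 99.00).
ΣA = 5500.00 mm², ΣAX̄ = 202180.00 mm³, ΣAȲ = 302500.00 mm³.
X̄ = 202180.00/5500.00 = 36.76 mm; Ȳ = 302500.00/5500.00 = 55.00 mm.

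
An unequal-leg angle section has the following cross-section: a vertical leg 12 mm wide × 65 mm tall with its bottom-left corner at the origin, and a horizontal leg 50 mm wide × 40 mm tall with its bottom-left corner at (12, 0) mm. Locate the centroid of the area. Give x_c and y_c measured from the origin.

x_c = 28.30 mm, y_c = 23.51 mm

vertical leg: A = 12 × 65 = 780.00, centroid at (6.00, 32.50).
horizontal leg: A = 50 × 40 = 2000.00, centroid at (37.00, 20.00).
ΣA = 2780.00 mm²
ΣAx_c = (780.00)(6.00) + (2000.00)(37.00) = 78680.00 mm³
ΣAy_c = (780.00)(32.50) + (2000.00)(20.00) = 65350.00 mm³
x_c = 78680.00 / 2780.00 = 28.30 mm
y_c = 65350.00 / 2780.00 = 23.51 mm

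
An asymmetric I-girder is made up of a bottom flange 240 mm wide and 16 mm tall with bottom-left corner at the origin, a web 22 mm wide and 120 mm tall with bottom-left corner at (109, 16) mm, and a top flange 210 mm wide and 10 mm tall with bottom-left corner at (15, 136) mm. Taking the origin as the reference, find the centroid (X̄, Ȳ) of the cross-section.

Part | A | x̄ᵢ | ȳᵢ | A·x̄ᵢ | A·ȳᵢ
bottom flange | 3840.00 | 120.00 | 8.00 | 460800.00 | 30720.00
web | 2640.00 | 120.00 | 76.00 | 316800.00 | 200640.00
top flange | 2100.00 | 120.00 | 141.00 | 252000.00 | 296100.00
Σ | 8580.00 |  |  | 1029600.00 | 527460.00
X̄ = 1029600.00 / 8580.00 = 120.00 mm
Ȳ = 527460.00 / 8580.00 = 61.48 mm

X̄ = 120.00 mm, Ȳ = 61.48 mm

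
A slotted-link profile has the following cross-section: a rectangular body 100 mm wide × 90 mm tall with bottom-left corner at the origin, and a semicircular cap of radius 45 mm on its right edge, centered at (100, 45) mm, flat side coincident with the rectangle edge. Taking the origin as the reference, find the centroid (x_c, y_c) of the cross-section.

Part | A | x̄ᵢ | ȳᵢ | A·x̄ᵢ | A·ȳᵢ
rectangular body | 9000.00 | 50.00 | 45.00 | 450000.00 | 405000.00
semicircular end | 3180.86 | 119.10 | 45.00 | 378836.26 | 143138.82
Σ | 12180.86 |  |  | 828836.26 | 548138.82
x_c = 828836.26 / 12180.86 = 68.04 mm
y_c = 548138.82 / 12180.86 = 45.00 mm

x_c = 68.04 mm, y_c = 45.00 mm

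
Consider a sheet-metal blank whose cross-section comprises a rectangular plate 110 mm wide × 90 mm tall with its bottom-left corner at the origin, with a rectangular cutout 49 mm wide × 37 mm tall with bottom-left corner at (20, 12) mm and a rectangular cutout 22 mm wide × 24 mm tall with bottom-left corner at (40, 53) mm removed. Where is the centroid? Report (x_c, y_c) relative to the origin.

x_c = 57.80 mm, y_c = 47.08 mm

plate: A = 110 × 90 = 9900.00, centroid at (55.00, 45.00).
hole 1: A = −(49 × 37) = -1813.00, centroid at (44.50, 30.50).
hole 2: A = −(22 × 24) = -528.00, centroid at (51.00, 65.00).
ΣA = 7559.00 mm²
ΣAx_c = (9900.00)(55.00) + (-1813.00)(44.50) + (-528.00)(51.00) = 436893.50 mm³
ΣAy_c = (9900.00)(45.00) + (-1813.00)(30.50) + (-528.00)(65.00) = 355883.50 mm³
x_c = 436893.50 / 7559.00 = 57.80 mm
y_c = 355883.50 / 7559.00 = 47.08 mm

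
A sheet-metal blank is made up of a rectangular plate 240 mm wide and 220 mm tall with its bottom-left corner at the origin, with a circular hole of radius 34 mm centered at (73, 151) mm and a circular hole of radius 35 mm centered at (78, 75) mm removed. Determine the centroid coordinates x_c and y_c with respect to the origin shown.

x_c = 127.33 mm, y_c = 109.69 mm

plate: A = 240 × 220 = 52800.00, centroid at (120.00, 110.00).
hole 1: A = −π·34² = -3631.68, centroid at (73.00, 151.00).
hole 2: A = −π·35² = -3848.45, centroid at (78.00, 75.00).
ΣA = 45319.87 mm², ΣAx_c = 5770708.10 mm³, ΣAy_c = 4970982.33 mm³.
x_c = 5770708.10/45319.87 = 127.33 mm; y_c = 4970982.33/45319.87 = 109.69 mm.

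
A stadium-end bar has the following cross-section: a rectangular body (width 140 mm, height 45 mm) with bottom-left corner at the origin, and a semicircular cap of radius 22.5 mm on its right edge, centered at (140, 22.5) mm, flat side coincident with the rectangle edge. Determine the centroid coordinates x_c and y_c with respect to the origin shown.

x_c = 78.92 mm, y_c = 22.50 mm

Part | A | x̄ᵢ | ȳᵢ | A·x̄ᵢ | A·ȳᵢ
rectangular body | 6300.00 | 70.00 | 22.50 | 441000.00 | 141750.00
semicircular end | 795.22 | 149.55 | 22.50 | 118923.94 | 17892.35
Σ | 7095.22 |  |  | 559923.94 | 159642.35
x_c = 559923.94 / 7095.22 = 78.92 mm
y_c = 159642.35 / 7095.22 = 22.50 mm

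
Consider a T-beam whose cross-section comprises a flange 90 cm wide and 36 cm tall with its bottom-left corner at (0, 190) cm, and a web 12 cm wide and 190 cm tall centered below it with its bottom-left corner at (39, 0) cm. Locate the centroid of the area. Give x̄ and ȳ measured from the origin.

web: A = 12 × 190 = 2280.00, centroid at (45.00, 95.00).
flange: A = 90 × 36 = 3240.00, centroid at (45.00, 208.00).
ΣA = 5520.00 cm², ΣAx̄ = 248400.00 cm³, ΣAȳ = 890520.00 cm³.
x̄ = 248400.00/5520.00 = 45.00 cm; ȳ = 890520.00/5520.00 = 161.33 cm.

x̄ = 45.00 cm, ȳ = 161.33 cm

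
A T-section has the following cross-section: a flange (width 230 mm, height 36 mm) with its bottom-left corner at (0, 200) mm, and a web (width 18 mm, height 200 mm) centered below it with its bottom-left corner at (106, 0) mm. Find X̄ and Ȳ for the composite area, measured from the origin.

X̄ = 115.00 mm, Ȳ = 182.24 mm

Part | A | x̄ᵢ | ȳᵢ | A·x̄ᵢ | A·ȳᵢ
web | 3600.00 | 115.00 | 100.00 | 414000.00 | 360000.00
flange | 8280.00 | 115.00 | 218.00 | 952200.00 | 1805040.00
Σ | 11880.00 |  |  | 1366200.00 | 2165040.00
X̄ = 1366200.00 / 11880.00 = 115.00 mm
Ȳ = 2165040.00 / 11880.00 = 182.24 mm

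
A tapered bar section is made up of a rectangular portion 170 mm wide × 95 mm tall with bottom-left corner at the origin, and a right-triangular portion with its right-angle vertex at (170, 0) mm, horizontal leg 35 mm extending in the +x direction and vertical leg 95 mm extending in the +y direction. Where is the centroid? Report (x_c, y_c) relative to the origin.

x_c = 94.02 mm, y_c = 46.02 mm

rectangular portion: A = 170 × 95 = 16150.00, centroid at (85.00, 47.50).
triangular portion: A = ½·35·95 = 1662.50, centroid at (181.67, 31.67).
ΣA = 17812.50 mm², ΣAx_c = 1674770.83 mm³, ΣAy_c = 819770.83 mm³.
x_c = 1674770.83/17812.50 = 94.02 mm; y_c = 819770.83/17812.50 = 46.02 mm.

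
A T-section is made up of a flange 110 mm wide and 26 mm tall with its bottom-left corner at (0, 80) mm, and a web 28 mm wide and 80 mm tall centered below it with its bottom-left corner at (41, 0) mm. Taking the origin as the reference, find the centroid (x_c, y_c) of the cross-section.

Part | A | x̄ᵢ | ȳᵢ | A·x̄ᵢ | A·ȳᵢ
web | 2240.00 | 55.00 | 40.00 | 123200.00 | 89600.00
flange | 2860.00 | 55.00 | 93.00 | 157300.00 | 265980.00
Σ | 5100.00 |  |  | 280500.00 | 355580.00
x_c = 280500.00 / 5100.00 = 55.00 mm
y_c = 355580.00 / 5100.00 = 69.72 mm

x_c = 55.00 mm, y_c = 69.72 mm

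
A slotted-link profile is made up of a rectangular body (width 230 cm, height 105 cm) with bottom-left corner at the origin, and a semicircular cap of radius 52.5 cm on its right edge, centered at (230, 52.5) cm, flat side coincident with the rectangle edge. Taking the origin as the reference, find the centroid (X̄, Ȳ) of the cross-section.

X̄ = 135.87 cm, Ȳ = 52.50 cm

Part | A | x̄ᵢ | ȳᵢ | A·x̄ᵢ | A·ȳᵢ
rectangular body | 24150.00 | 115.00 | 52.50 | 2777250.00 | 1267875.00
semicircular end | 4329.51 | 252.28 | 52.50 | 1092255.45 | 227299.14
Σ | 28479.51 |  |  | 3869505.45 | 1495174.14
X̄ = 3869505.45 / 28479.51 = 135.87 cm
Ȳ = 1495174.14 / 28479.51 = 52.50 cm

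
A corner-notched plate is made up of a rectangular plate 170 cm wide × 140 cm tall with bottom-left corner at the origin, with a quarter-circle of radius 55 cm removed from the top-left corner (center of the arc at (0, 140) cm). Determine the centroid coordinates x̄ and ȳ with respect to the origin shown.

Part | A | x̄ᵢ | ȳᵢ | A·x̄ᵢ | A·ȳᵢ
plate | 23800.00 | 85.00 | 70.00 | 2023000.00 | 1666000.00
removed quarter-circle | -2375.83 | 23.34 | 116.66 | -55458.33 | -277157.79
Σ | 21424.17 |  |  | 1967541.67 | 1388842.21
x̄ = 1967541.67 / 21424.17 = 91.84 cm
ȳ = 1388842.21 / 21424.17 = 64.83 cm

x̄ = 91.84 cm, ȳ = 64.83 cm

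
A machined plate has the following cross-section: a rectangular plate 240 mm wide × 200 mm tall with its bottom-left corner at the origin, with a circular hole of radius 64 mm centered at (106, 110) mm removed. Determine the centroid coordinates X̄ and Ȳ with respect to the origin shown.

X̄ = 125.13 mm, Ȳ = 96.34 mm

Part | A | x̄ᵢ | ȳᵢ | A·x̄ᵢ | A·ȳᵢ
plate | 48000.00 | 120.00 | 100.00 | 5760000.00 | 4800000.00
hole | -12867.96 | 106.00 | 110.00 | -1364004.13 | -1415475.99
Σ | 35132.04 |  |  | 4395995.87 | 3384524.01
X̄ = 4395995.87 / 35132.04 = 125.13 mm
Ȳ = 3384524.01 / 35132.04 = 96.34 mm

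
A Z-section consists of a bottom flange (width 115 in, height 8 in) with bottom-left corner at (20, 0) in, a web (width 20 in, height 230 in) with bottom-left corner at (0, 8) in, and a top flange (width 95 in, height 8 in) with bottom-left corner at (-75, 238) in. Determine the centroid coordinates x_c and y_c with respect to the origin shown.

x_c = 15.35 in, y_c = 119.97 in

Part | A | x̄ᵢ | ȳᵢ | A·x̄ᵢ | A·ȳᵢ
bottom flange | 920.00 | 77.50 | 4.00 | 71300.00 | 3680.00
web | 4600.00 | 10.00 | 123.00 | 46000.00 | 565800.00
top flange | 760.00 | -27.50 | 242.00 | -20900.00 | 183920.00
Σ | 6280.00 |  |  | 96400.00 | 753400.00
x_c = 96400.00 / 6280.00 = 15.35 in
y_c = 753400.00 / 6280.00 = 119.97 in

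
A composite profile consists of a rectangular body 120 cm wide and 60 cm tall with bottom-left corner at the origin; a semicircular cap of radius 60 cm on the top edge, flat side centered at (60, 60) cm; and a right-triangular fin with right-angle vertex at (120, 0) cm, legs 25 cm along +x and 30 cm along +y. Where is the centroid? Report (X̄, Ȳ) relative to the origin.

X̄ = 61.94 cm, Ȳ = 53.14 cm

Part | A | x̄ᵢ | ȳᵢ | A·x̄ᵢ | A·ȳᵢ
rectangular body | 7200.00 | 60.00 | 30.00 | 432000.00 | 216000.00
semicircular top | 5654.87 | 60.00 | 85.46 | 339292.01 | 483292.01
triangular fin | 375.00 | 128.33 | 10.00 | 48125.00 | 3750.00
Σ | 13229.87 |  |  | 819417.01 | 703042.01
X̄ = 819417.01 / 13229.87 = 61.94 cm
Ȳ = 703042.01 / 13229.87 = 53.14 cm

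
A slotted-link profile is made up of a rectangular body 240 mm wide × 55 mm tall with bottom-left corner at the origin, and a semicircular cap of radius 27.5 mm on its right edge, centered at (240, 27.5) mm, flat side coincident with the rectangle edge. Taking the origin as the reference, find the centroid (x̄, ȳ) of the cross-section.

x̄ = 130.87 mm, ȳ = 27.50 mm

Part | A | x̄ᵢ | ȳᵢ | A·x̄ᵢ | A·ȳᵢ
rectangular body | 13200.00 | 120.00 | 27.50 | 1584000.00 | 363000.00
semicircular end | 1187.91 | 251.67 | 27.50 | 298964.12 | 32667.65
Σ | 14387.91 |  |  | 1882964.12 | 395667.65
x̄ = 1882964.12 / 14387.91 = 130.87 mm
ȳ = 395667.65 / 14387.91 = 27.50 mm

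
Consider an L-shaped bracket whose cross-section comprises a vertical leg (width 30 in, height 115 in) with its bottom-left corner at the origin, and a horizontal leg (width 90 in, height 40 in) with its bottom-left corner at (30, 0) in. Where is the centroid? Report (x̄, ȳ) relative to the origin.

x̄ = 45.64 in, ȳ = 38.35 in

vertical leg: A = 30 × 115 = 3450.00, centroid at (15.00, 57.50).
horizontal leg: A = 90 × 40 = 3600.00, centroid at (75.00, 20.00).
ΣA = 7050.00 in²
ΣAx̄ = (3450.00)(15.00) + (3600.00)(75.00) = 321750.00 in³
ΣAȳ = (3450.00)(57.50) + (3600.00)(20.00) = 270375.00 in³
x̄ = 321750.00 / 7050.00 = 45.64 in
ȳ = 270375.00 / 7050.00 = 38.35 in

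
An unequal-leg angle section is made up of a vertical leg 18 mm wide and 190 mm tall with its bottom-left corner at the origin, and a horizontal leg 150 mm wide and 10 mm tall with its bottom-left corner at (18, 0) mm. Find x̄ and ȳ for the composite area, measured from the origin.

x̄ = 34.61 mm, ȳ = 67.56 mm

Part | A | x̄ᵢ | ȳᵢ | A·x̄ᵢ | A·ȳᵢ
vertical leg | 3420.00 | 9.00 | 95.00 | 30780.00 | 324900.00
horizontal leg | 1500.00 | 93.00 | 5.00 | 139500.00 | 7500.00
Σ | 4920.00 |  |  | 170280.00 | 332400.00
x̄ = 170280.00 / 4920.00 = 34.61 mm
ȳ = 332400.00 / 4920.00 = 67.56 mm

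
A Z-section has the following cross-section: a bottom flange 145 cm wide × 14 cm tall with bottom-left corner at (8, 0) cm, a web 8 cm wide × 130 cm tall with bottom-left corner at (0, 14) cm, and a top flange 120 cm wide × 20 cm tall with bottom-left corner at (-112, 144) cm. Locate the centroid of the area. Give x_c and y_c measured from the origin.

bottom flange: A = 145 × 14 = 2030.00, centroid at (80.50, 7.00).
web: A = 8 × 130 = 1040.00, centroid at (4.00, 79.00).
top flange: A = 120 × 20 = 2400.00, centroid at (-52.00, 154.00).
ΣA = 5470.00 cm², ΣAx_c = 42775.00 cm³, ΣAy_c = 465970.00 cm³.
x_c = 42775.00/5470.00 = 7.82 cm; y_c = 465970.00/5470.00 = 85.19 cm.

x_c = 7.82 cm, y_c = 85.19 cm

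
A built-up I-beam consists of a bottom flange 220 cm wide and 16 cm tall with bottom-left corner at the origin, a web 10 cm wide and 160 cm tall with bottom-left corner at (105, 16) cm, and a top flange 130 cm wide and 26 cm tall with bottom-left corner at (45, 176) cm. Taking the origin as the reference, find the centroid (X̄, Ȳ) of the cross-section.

bottom flange: A = 220 × 16 = 3520.00, centroid at (110.00, 8.00).
web: A = 10 × 160 = 1600.00, centroid at (110.00, 96.00).
top flange: A = 130 × 26 = 3380.00, centroid at (110.00, 189.00).
ΣA = 8500.00 cm²
ΣAX̄ = (3520.00)(110.00) + (1600.00)(110.00) + (3380.00)(110.00) = 935000.00 cm³
ΣAȲ = (3520.00)(8.00) + (1600.00)(96.00) + (3380.00)(189.00) = 820580.00 cm³
X̄ = 935000.00 / 8500.00 = 110.00 cm
Ȳ = 820580.00 / 8500.00 = 96.54 cm

X̄ = 110.00 cm, Ȳ = 96.54 cm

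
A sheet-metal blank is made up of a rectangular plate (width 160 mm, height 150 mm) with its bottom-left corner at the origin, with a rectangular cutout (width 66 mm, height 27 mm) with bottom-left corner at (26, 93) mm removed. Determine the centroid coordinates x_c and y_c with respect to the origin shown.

Part | A | x̄ᵢ | ȳᵢ | A·x̄ᵢ | A·ȳᵢ
plate | 24000.00 | 80.00 | 75.00 | 1920000.00 | 1800000.00
hole | -1782.00 | 59.00 | 106.50 | -105138.00 | -189783.00
Σ | 22218.00 |  |  | 1814862.00 | 1610217.00
x_c = 1814862.00 / 22218.00 = 81.68 mm
y_c = 1610217.00 / 22218.00 = 72.47 mm

x_c = 81.68 mm, y_c = 72.47 mm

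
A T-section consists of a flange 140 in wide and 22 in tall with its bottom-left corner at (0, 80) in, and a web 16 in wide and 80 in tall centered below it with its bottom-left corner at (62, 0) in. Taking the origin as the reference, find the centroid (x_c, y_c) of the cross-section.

x_c = 70.00 in, y_c = 76.03 in

web: A = 16 × 80 = 1280.00, centroid at (70.00, 40.00).
flange: A = 140 × 22 = 3080.00, centroid at (70.00, 91.00).
ΣA = 4360.00 in², ΣAx_c = 305200.00 in³, ΣAy_c = 331480.00 in³.
x_c = 305200.00/4360.00 = 70.00 in; y_c = 331480.00/4360.00 = 76.03 in.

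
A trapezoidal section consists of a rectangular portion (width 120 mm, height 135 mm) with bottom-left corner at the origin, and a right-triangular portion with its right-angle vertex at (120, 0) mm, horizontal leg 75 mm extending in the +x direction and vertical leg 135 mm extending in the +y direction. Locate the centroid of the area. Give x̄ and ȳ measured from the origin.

x̄ = 80.24 mm, ȳ = 62.14 mm

rectangular portion: A = 120 × 135 = 16200.00, centroid at (60.00, 67.50).
triangular portion: A = ½·75·135 = 5062.50, centroid at (145.00, 45.00).
ΣA = 21262.50 mm²
ΣAx̄ = (16200.00)(60.00) + (5062.50)(145.00) = 1706062.50 mm³
ΣAȳ = (16200.00)(67.50) + (5062.50)(45.00) = 1321312.50 mm³
x̄ = 1706062.50 / 21262.50 = 80.24 mm
ȳ = 1321312.50 / 21262.50 = 62.14 mm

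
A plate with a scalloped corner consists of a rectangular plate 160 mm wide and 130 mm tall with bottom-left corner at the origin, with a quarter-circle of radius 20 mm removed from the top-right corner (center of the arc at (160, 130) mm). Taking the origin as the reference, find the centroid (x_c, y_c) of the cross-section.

Part | A | x̄ᵢ | ȳᵢ | A·x̄ᵢ | A·ȳᵢ
plate | 20800.00 | 80.00 | 65.00 | 1664000.00 | 1352000.00
removed quarter-circle | -314.16 | 151.51 | 121.51 | -47598.82 | -38174.04
Σ | 20485.84 |  |  | 1616401.18 | 1313825.96
x_c = 1616401.18 / 20485.84 = 78.90 mm
y_c = 1313825.96 / 20485.84 = 64.13 mm

x_c = 78.90 mm, y_c = 64.13 mm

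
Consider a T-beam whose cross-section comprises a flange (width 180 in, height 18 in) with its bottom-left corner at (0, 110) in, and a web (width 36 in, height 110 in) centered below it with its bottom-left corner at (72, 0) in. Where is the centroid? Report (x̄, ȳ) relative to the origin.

Part | A | x̄ᵢ | ȳᵢ | A·x̄ᵢ | A·ȳᵢ
web | 3960.00 | 90.00 | 55.00 | 356400.00 | 217800.00
flange | 3240.00 | 90.00 | 119.00 | 291600.00 | 385560.00
Σ | 7200.00 |  |  | 648000.00 | 603360.00
x̄ = 648000.00 / 7200.00 = 90.00 in
ȳ = 603360.00 / 7200.00 = 83.80 in

x̄ = 90.00 in, ȳ = 83.80 in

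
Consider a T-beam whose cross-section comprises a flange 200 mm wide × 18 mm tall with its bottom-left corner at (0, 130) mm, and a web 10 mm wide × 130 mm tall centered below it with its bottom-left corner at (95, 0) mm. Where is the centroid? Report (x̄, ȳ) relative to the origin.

web: A = 10 × 130 = 1300.00, centroid at (100.00, 65.00).
flange: A = 200 × 18 = 3600.00, centroid at (100.00, 139.00).
ΣA = 4900.00 mm², ΣAx̄ = 490000.00 mm³, ΣAȳ = 584900.00 mm³.
x̄ = 490000.00/4900.00 = 100.00 mm; ȳ = 584900.00/4900.00 = 119.37 mm.

x̄ = 100.00 mm, ȳ = 119.37 mm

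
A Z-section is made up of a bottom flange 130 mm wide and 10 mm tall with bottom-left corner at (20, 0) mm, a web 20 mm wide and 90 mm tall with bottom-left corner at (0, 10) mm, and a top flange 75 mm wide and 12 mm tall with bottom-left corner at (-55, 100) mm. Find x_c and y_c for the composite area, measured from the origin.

x_c = 28.19 mm, y_c = 50.23 mm

Part | A | x̄ᵢ | ȳᵢ | A·x̄ᵢ | A·ȳᵢ
bottom flange | 1300.00 | 85.00 | 5.00 | 110500.00 | 6500.00
web | 1800.00 | 10.00 | 55.00 | 18000.00 | 99000.00
top flange | 900.00 | -17.50 | 106.00 | -15750.00 | 95400.00
Σ | 4000.00 |  |  | 112750.00 | 200900.00
x_c = 112750.00 / 4000.00 = 28.19 mm
y_c = 200900.00 / 4000.00 = 50.23 mm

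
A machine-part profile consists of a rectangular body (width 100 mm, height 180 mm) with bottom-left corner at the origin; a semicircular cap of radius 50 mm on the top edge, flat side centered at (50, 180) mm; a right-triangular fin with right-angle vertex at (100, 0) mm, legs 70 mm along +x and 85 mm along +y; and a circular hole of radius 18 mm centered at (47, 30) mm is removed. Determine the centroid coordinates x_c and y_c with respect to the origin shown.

x_c = 59.26 mm, y_c = 103.16 mm

rectangular body: A = 100 × 180 = 18000.00, centroid at (50.00, 90.00).
semicircular top: A = ½π·50² = 3926.99, centroid at (50.00, 201.22).
triangular fin: A = ½·70·85 = 2975.00, centroid at (123.33, 28.33).
hole: A = −π·18² = -1017.88, centroid at (47.00, 30.00).
ΣA = 23884.11 mm²
ΣAx_c = (18000.00)(50.00) + (3926.99)(50.00) + (2975.00)(123.33) + (-1017.88)(47.00) = 1415426.03 mm³
ΣAy_c = (18000.00)(90.00) + (3926.99)(201.22) + (2975.00)(28.33) + (-1017.88)(30.00) = 2463947.07 mm³
x_c = 1415426.03 / 23884.11 = 59.26 mm
y_c = 2463947.07 / 23884.11 = 103.16 mm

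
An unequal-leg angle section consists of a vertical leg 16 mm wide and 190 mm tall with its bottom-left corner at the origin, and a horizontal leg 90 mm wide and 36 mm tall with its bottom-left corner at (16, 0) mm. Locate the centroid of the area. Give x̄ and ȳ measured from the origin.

x̄ = 35.34 mm, ȳ = 55.27 mm

vertical leg: A = 16 × 190 = 3040.00, centroid at (8.00, 95.00).
horizontal leg: A = 90 × 36 = 3240.00, centroid at (61.00, 18.00).
ΣA = 6280.00 mm², ΣAx̄ = 221960.00 mm³, ΣAȳ = 347120.00 mm³.
x̄ = 221960.00/6280.00 = 35.34 mm; ȳ = 347120.00/6280.00 = 55.27 mm.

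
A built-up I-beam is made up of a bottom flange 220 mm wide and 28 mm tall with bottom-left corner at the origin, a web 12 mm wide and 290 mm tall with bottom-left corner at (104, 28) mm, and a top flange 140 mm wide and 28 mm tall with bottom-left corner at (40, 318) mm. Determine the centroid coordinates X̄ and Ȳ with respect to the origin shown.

X̄ = 110.00 mm, Ȳ = 146.73 mm

bottom flange: A = 220 × 28 = 6160.00, centroid at (110.00, 14.00).
web: A = 12 × 290 = 3480.00, centroid at (110.00, 173.00).
top flange: A = 140 × 28 = 3920.00, centroid at (110.00, 332.00).
ΣA = 13560.00 mm², ΣAX̄ = 1491600.00 mm³, ΣAȲ = 1989720.00 mm³.
X̄ = 1491600.00/13560.00 = 110.00 mm; Ȳ = 1989720.00/13560.00 = 146.73 mm.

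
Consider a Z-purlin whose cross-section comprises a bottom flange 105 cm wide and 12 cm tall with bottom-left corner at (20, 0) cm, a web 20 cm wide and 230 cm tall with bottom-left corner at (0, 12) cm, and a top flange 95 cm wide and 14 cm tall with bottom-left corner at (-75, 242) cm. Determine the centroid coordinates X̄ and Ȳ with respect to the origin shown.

Part | A | x̄ᵢ | ȳᵢ | A·x̄ᵢ | A·ȳᵢ
bottom flange | 1260.00 | 72.50 | 6.00 | 91350.00 | 7560.00
web | 4600.00 | 10.00 | 127.00 | 46000.00 | 584200.00
top flange | 1330.00 | -27.50 | 249.00 | -36575.00 | 331170.00
Σ | 7190.00 |  |  | 100775.00 | 922930.00
X̄ = 100775.00 / 7190.00 = 14.02 cm
Ȳ = 922930.00 / 7190.00 = 128.36 cm

X̄ = 14.02 cm, Ȳ = 128.36 cm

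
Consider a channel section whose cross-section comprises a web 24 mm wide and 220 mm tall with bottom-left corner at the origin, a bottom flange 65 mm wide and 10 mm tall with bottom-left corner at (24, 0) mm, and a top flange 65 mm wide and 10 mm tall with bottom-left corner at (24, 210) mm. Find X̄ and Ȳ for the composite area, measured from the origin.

X̄ = 20.79 mm, Ȳ = 110.00 mm

web: A = 24 × 220 = 5280.00, centroid at (12.00, 110.00).
bottom flange: A = 65 × 10 = 650.00, centroid at (56.50, 5.00).
top flange: A = 65 × 10 = 650.00, centroid at (56.50, 215.00).
ΣA = 6580.00 mm²
ΣAX̄ = (5280.00)(12.00) + (650.00)(56.50) + (650.00)(56.50) = 136810.00 mm³
ΣAȲ = (5280.00)(110.00) + (650.00)(5.00) + (650.00)(215.00) = 723800.00 mm³
X̄ = 136810.00 / 6580.00 = 20.79 mm
Ȳ = 723800.00 / 6580.00 = 110.00 mm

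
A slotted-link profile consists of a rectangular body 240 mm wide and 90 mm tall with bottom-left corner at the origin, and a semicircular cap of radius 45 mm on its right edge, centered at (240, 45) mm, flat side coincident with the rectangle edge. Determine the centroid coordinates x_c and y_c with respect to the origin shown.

rectangular body: A = 240 × 90 = 21600.00, centroid at (120.00, 45.00).
semicircular end: A = ½π·45² = 3180.86, centroid at (259.10, 45.00).
ΣA = 24780.86 mm²
ΣAx_c = (21600.00)(120.00) + (3180.86)(259.10) = 3416157.01 mm³
ΣAy_c = (21600.00)(45.00) + (3180.86)(45.00) = 1115138.82 mm³
x_c = 3416157.01 / 24780.86 = 137.85 mm
y_c = 1115138.82 / 24780.86 = 45.00 mm

x_c = 137.85 mm, y_c = 45.00 mm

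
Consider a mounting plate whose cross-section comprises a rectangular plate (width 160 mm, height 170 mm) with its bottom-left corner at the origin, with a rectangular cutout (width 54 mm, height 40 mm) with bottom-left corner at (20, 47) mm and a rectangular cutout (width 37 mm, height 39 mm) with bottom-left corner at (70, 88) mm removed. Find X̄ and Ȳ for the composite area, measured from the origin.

X̄ = 82.50 mm, Ȳ = 85.27 mm

plate: A = 160 × 170 = 27200.00, centroid at (80.00, 85.00).
hole 1: A = −(54 × 40) = -2160.00, centroid at (47.00, 67.00).
hole 2: A = −(37 × 39) = -1443.00, centroid at (88.50, 107.50).
ΣA = 23597.00 mm²
ΣAX̄ = (27200.00)(80.00) + (-2160.00)(47.00) + (-1443.00)(88.50) = 1946774.50 mm³
ΣAȲ = (27200.00)(85.00) + (-2160.00)(67.00) + (-1443.00)(107.50) = 2012157.50 mm³
X̄ = 1946774.50 / 23597.00 = 82.50 mm
Ȳ = 2012157.50 / 23597.00 = 85.27 mm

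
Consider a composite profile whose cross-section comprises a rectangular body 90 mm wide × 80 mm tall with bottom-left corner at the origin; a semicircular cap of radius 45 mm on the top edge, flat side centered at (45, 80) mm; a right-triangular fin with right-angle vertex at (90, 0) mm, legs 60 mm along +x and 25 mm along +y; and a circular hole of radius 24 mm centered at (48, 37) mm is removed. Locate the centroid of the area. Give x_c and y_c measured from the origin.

Part | A | x̄ᵢ | ȳᵢ | A·x̄ᵢ | A·ȳᵢ
rectangular body | 7200.00 | 45.00 | 40.00 | 324000.00 | 288000.00
semicircular top | 3180.86 | 45.00 | 99.10 | 143138.82 | 315219.00
triangular fin | 750.00 | 110.00 | 8.33 | 82500.00 | 6250.00
hole | -1809.56 | 48.00 | 37.00 | -86858.75 | -66953.62
Σ | 9321.31 |  |  | 462780.06 | 542515.38
x_c = 462780.06 / 9321.31 = 49.65 mm
y_c = 542515.38 / 9321.31 = 58.20 mm

x_c = 49.65 mm, y_c = 58.20 mm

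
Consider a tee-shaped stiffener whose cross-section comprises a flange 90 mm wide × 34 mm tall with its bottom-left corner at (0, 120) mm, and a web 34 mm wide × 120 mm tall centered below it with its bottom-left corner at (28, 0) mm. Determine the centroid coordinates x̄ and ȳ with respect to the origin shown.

web: A = 34 × 120 = 4080.00, centroid at (45.00, 60.00).
flange: A = 90 × 34 = 3060.00, centroid at (45.00, 137.00).
ΣA = 7140.00 mm²
ΣAx̄ = (4080.00)(45.00) + (3060.00)(45.00) = 321300.00 mm³
ΣAȳ = (4080.00)(60.00) + (3060.00)(137.00) = 664020.00 mm³
x̄ = 321300.00 / 7140.00 = 45.00 mm
ȳ = 664020.00 / 7140.00 = 93.00 mm

x̄ = 45.00 mm, ȳ = 93.00 mm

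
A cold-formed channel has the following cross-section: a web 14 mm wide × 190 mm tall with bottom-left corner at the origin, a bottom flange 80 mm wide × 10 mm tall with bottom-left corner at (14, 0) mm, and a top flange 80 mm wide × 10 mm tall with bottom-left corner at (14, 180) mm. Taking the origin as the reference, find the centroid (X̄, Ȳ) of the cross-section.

Part | A | x̄ᵢ | ȳᵢ | A·x̄ᵢ | A·ȳᵢ
web | 2660.00 | 7.00 | 95.00 | 18620.00 | 252700.00
bottom flange | 800.00 | 54.00 | 5.00 | 43200.00 | 4000.00
top flange | 800.00 | 54.00 | 185.00 | 43200.00 | 148000.00
Σ | 4260.00 |  |  | 105020.00 | 404700.00
X̄ = 105020.00 / 4260.00 = 24.65 mm
Ȳ = 404700.00 / 4260.00 = 95.00 mm

X̄ = 24.65 mm, Ȳ = 95.00 mm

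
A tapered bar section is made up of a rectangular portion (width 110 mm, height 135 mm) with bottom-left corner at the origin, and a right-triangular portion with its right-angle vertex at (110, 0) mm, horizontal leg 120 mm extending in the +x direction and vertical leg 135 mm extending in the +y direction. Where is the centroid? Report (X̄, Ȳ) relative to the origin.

X̄ = 88.53 mm, Ȳ = 59.56 mm

rectangular portion: A = 110 × 135 = 14850.00, centroid at (55.00, 67.50).
triangular portion: A = ½·120·135 = 8100.00, centroid at (150.00, 45.00).
ΣA = 22950.00 mm², ΣAX̄ = 2031750.00 mm³, ΣAȲ = 1366875.00 mm³.
X̄ = 2031750.00/22950.00 = 88.53 mm; Ȳ = 1366875.00/22950.00 = 59.56 mm.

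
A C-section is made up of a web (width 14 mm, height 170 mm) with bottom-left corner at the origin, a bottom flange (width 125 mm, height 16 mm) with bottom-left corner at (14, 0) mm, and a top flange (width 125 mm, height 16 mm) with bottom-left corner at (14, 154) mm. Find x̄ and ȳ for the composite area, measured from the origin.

x̄ = 50.57 mm, ȳ = 85.00 mm

web: A = 14 × 170 = 2380.00, centroid at (7.00, 85.00).
bottom flange: A = 125 × 16 = 2000.00, centroid at (76.50, 8.00).
top flange: A = 125 × 16 = 2000.00, centroid at (76.50, 162.00).
ΣA = 6380.00 mm², ΣAx̄ = 322660.00 mm³, ΣAȳ = 542300.00 mm³.
x̄ = 322660.00/6380.00 = 50.57 mm; ȳ = 542300.00/6380.00 = 85.00 mm.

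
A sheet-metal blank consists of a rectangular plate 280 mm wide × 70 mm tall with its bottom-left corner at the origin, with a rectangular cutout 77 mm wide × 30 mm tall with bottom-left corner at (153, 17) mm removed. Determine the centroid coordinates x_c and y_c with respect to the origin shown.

plate: A = 280 × 70 = 19600.00, centroid at (140.00, 35.00).
hole: A = −(77 × 30) = -2310.00, centroid at (191.50, 32.00).
ΣA = 17290.00 mm²
ΣAx_c = (19600.00)(140.00) + (-2310.00)(191.50) = 2301635.00 mm³
ΣAy_c = (19600.00)(35.00) + (-2310.00)(32.00) = 612080.00 mm³
x_c = 2301635.00 / 17290.00 = 133.12 mm
y_c = 612080.00 / 17290.00 = 35.40 mm

x_c = 133.12 mm, y_c = 35.40 mm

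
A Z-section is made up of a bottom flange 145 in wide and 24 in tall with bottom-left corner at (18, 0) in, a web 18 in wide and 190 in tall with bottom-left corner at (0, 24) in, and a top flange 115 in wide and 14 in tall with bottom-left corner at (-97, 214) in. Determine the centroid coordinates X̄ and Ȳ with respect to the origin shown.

X̄ = 33.15 in, Ȳ = 94.54 in

bottom flange: A = 145 × 24 = 3480.00, centroid at (90.50, 12.00).
web: A = 18 × 190 = 3420.00, centroid at (9.00, 119.00).
top flange: A = 115 × 14 = 1610.00, centroid at (-39.50, 221.00).
ΣA = 8510.00 in²
ΣAX̄ = (3480.00)(90.50) + (3420.00)(9.00) + (1610.00)(-39.50) = 282125.00 in³
ΣAȲ = (3480.00)(12.00) + (3420.00)(119.00) + (1610.00)(221.00) = 804550.00 in³
X̄ = 282125.00 / 8510.00 = 33.15 in
Ȳ = 804550.00 / 8510.00 = 94.54 in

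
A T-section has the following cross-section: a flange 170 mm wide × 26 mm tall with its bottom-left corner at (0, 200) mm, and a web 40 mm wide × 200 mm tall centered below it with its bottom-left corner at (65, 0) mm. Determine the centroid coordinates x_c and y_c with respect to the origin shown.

x_c = 85.00 mm, y_c = 140.21 mm

web: A = 40 × 200 = 8000.00, centroid at (85.00, 100.00).
flange: A = 170 × 26 = 4420.00, centroid at (85.00, 213.00).
ΣA = 12420.00 mm², ΣAx_c = 1055700.00 mm³, ΣAy_c = 1741460.00 mm³.
x_c = 1055700.00/12420.00 = 85.00 mm; y_c = 1741460.00/12420.00 = 140.21 mm.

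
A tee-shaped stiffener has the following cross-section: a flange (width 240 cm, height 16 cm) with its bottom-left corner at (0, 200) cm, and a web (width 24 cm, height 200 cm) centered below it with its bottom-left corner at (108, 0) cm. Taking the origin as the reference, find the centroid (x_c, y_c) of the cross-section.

web: A = 24 × 200 = 4800.00, centroid at (120.00, 100.00).
flange: A = 240 × 16 = 3840.00, centroid at (120.00, 208.00).
ΣA = 8640.00 cm², ΣAx_c = 1036800.00 cm³, ΣAy_c = 1278720.00 cm³.
x_c = 1036800.00/8640.00 = 120.00 cm; y_c = 1278720.00/8640.00 = 148.00 cm.

x_c = 120.00 cm, y_c = 148.00 cm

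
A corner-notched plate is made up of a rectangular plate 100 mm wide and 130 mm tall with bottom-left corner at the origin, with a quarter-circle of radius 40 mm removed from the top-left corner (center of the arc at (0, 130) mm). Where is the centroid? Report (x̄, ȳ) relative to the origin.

plate: A = 100 × 130 = 13000.00, centroid at (50.00, 65.00).
removed quarter-circle: A = −¼π·40² = -1256.64, centroid at (16.98, 113.02).
ΣA = 11743.36 mm², ΣAx̄ = 628666.67 mm³, ΣAȳ = 702970.52 mm³.
x̄ = 628666.67/11743.36 = 53.53 mm; ȳ = 702970.52/11743.36 = 59.86 mm.

x̄ = 53.53 mm, ȳ = 59.86 mm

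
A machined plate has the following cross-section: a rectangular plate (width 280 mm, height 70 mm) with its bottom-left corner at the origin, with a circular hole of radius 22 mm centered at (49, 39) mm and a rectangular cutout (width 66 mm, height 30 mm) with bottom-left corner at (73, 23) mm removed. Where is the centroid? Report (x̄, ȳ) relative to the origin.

plate: A = 280 × 70 = 19600.00, centroid at (140.00, 35.00).
hole 1: A = −π·22² = -1520.53, centroid at (49.00, 39.00).
hole 2: A = −(66 × 30) = -1980.00, centroid at (106.00, 38.00).
ΣA = 16099.47 mm²
ΣAx̄ = (19600.00)(140.00) + (-1520.53)(49.00) + (-1980.00)(106.00) = 2459613.99 mm³
ΣAȳ = (19600.00)(35.00) + (-1520.53)(39.00) + (-1980.00)(38.00) = 551459.30 mm³
x̄ = 2459613.99 / 16099.47 = 152.78 mm
ȳ = 551459.30 / 16099.47 = 34.25 mm

x̄ = 152.78 mm, ȳ = 34.25 mm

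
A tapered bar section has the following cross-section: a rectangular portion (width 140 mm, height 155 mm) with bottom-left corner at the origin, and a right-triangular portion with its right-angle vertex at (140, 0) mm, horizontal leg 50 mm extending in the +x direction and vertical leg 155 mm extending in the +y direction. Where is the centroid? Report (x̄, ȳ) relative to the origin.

Part | A | x̄ᵢ | ȳᵢ | A·x̄ᵢ | A·ȳᵢ
rectangular portion | 21700.00 | 70.00 | 77.50 | 1519000.00 | 1681750.00
triangular portion | 3875.00 | 156.67 | 51.67 | 607083.33 | 200208.33
Σ | 25575.00 |  |  | 2126083.33 | 1881958.33
x̄ = 2126083.33 / 25575.00 = 83.13 mm
ȳ = 1881958.33 / 25575.00 = 73.59 mm

x̄ = 83.13 mm, ȳ = 73.59 mm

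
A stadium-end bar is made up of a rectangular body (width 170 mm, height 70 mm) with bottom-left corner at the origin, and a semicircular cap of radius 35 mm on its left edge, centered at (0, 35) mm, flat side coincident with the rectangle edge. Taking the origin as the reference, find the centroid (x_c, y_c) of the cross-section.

rectangular body: A = 170 × 70 = 11900.00, centroid at (85.00, 35.00).
semicircular end: A = ½π·35² = 1924.23, centroid at (-14.85, 35.00).
ΣA = 13824.23 mm²
ΣAx_c = (11900.00)(85.00) + (1924.23)(-14.85) = 982916.67 mm³
ΣAy_c = (11900.00)(35.00) + (1924.23)(35.00) = 483847.89 mm³
x_c = 982916.67 / 13824.23 = 71.10 mm
y_c = 483847.89 / 13824.23 = 35.00 mm

x_c = 71.10 mm, y_c = 35.00 mm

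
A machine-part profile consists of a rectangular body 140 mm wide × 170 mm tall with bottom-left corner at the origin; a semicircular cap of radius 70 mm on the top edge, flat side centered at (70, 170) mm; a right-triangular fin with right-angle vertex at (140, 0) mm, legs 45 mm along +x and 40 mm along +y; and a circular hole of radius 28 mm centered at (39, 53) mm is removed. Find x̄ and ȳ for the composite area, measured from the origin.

Part | A | x̄ᵢ | ȳᵢ | A·x̄ᵢ | A·ȳᵢ
rectangular body | 23800.00 | 70.00 | 85.00 | 1666000.00 | 2023000.00
semicircular top | 7696.90 | 70.00 | 199.71 | 538783.14 | 1537140.01
triangular fin | 900.00 | 155.00 | 13.33 | 139500.00 | 12000.00
hole | -2463.01 | 39.00 | 53.00 | -96057.34 | -130539.46
Σ | 29933.89 |  |  | 2248225.80 | 3441600.55
x̄ = 2248225.80 / 29933.89 = 75.11 mm
ȳ = 3441600.55 / 29933.89 = 114.97 mm

x̄ = 75.11 mm, ȳ = 114.97 mm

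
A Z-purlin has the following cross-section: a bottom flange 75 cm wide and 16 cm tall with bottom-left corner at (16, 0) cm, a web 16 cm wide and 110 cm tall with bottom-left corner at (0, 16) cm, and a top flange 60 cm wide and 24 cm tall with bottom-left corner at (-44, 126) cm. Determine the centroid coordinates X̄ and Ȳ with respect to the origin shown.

X̄ = 13.21 cm, Ȳ = 75.75 cm

bottom flange: A = 75 × 16 = 1200.00, centroid at (53.50, 8.00).
web: A = 16 × 110 = 1760.00, centroid at (8.00, 71.00).
top flange: A = 60 × 24 = 1440.00, centroid at (-14.00, 138.00).
ΣA = 4400.00 cm²
ΣAX̄ = (1200.00)(53.50) + (1760.00)(8.00) + (1440.00)(-14.00) = 58120.00 cm³
ΣAȲ = (1200.00)(8.00) + (1760.00)(71.00) + (1440.00)(138.00) = 333280.00 cm³
X̄ = 58120.00 / 4400.00 = 13.21 cm
Ȳ = 333280.00 / 4400.00 = 75.75 cm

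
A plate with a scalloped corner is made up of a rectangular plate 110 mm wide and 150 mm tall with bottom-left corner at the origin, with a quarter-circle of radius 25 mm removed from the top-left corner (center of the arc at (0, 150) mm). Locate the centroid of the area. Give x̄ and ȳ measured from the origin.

x̄ = 56.36 mm, ȳ = 73.03 mm

Part | A | x̄ᵢ | ȳᵢ | A·x̄ᵢ | A·ȳᵢ
plate | 16500.00 | 55.00 | 75.00 | 907500.00 | 1237500.00
removed quarter-circle | -490.87 | 10.61 | 139.39 | -5208.33 | -68422.74
Σ | 16009.13 |  |  | 902291.67 | 1169077.26
x̄ = 902291.67 / 16009.13 = 56.36 mm
ȳ = 1169077.26 / 16009.13 = 73.03 mm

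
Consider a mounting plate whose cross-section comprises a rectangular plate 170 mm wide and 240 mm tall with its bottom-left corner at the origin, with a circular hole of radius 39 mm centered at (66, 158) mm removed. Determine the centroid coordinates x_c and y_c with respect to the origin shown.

x_c = 87.52 mm, y_c = 114.96 mm

Part | A | x̄ᵢ | ȳᵢ | A·x̄ᵢ | A·ȳᵢ
plate | 40800.00 | 85.00 | 120.00 | 3468000.00 | 4896000.00
hole | -4778.36 | 66.00 | 158.00 | -315371.92 | -754981.26
Σ | 36021.64 |  |  | 3152628.08 | 4141018.74
x_c = 3152628.08 / 36021.64 = 87.52 mm
y_c = 4141018.74 / 36021.64 = 114.96 mm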